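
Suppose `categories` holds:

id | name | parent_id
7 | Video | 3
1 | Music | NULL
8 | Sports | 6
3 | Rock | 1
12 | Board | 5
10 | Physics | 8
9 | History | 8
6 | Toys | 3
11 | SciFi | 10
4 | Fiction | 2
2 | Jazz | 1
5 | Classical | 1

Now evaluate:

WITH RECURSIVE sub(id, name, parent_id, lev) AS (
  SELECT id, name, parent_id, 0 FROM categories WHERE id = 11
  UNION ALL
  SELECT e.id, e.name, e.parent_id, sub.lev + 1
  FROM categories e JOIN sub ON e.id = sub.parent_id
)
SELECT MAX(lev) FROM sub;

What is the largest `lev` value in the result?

Base: id=11 (SciFi), parent_id=10, lev 0.
Iteration 1: join on id=10 -> Physics (id 10, parent_id=8, lev 1).
Iteration 2: join on id=8 -> Sports (id 8, parent_id=6, lev 2).
Iteration 3: join on id=6 -> Toys (id 6, parent_id=3, lev 3).
Iteration 4: join on id=3 -> Rock (id 3, parent_id=1, lev 4).
Iteration 5: join on id=1 -> Music (id 1, parent_id=NULL, lev 5).
Iteration 6: parent_id is NULL; no match; recursion stops.
lev values: 0, 1, 2, 3, 4, 5; the maximum is 5.

5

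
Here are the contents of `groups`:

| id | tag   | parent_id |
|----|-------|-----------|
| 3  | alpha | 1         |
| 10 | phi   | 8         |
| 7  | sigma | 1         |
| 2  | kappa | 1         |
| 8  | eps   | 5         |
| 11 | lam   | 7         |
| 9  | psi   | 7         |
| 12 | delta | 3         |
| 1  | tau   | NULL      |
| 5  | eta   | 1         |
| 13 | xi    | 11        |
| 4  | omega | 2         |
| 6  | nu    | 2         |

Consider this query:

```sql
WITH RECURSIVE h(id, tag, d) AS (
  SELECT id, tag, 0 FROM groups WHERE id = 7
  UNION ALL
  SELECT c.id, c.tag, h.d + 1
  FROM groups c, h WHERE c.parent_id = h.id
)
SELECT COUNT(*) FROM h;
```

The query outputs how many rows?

Base: id=7 (sigma) at d 0.
Iteration 1: rows with parent_id in {7} -> psi (id 9, d 1), lam (id 11, d 1).
Iteration 2: rows with parent_id in {9,11} -> xi (id 13, d 2).
Iteration 3: no rows with parent_id in {13}; recursion stops.
Total rows emitted: 4.

4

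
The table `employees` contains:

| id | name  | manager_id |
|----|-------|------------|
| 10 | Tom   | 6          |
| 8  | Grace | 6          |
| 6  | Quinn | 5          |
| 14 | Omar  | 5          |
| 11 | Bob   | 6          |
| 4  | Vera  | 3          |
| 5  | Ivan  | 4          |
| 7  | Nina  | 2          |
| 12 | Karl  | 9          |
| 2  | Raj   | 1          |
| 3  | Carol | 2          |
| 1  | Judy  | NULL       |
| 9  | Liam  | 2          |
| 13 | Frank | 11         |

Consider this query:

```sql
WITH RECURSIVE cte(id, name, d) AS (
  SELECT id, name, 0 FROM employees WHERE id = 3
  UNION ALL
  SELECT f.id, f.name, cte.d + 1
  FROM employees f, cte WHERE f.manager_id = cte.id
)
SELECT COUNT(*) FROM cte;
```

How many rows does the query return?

Base: id=3 (Carol) at d 0.
Iteration 1: rows with manager_id in {3} -> Vera (id 4, d 1).
Iteration 2: rows with manager_id in {4} -> Ivan (id 5, d 2).
Iteration 3: rows with manager_id in {5} -> Quinn (id 6, d 3), Omar (id 14, d 3).
Iteration 4: rows with manager_id in {6,14} -> Grace (id 8, d 4), Tom (id 10, d 4), Bob (id 11, d 4).
Iteration 5: rows with manager_id in {8,10,11} -> Frank (id 13, d 5).
Iteration 6: no rows with manager_id in {13}; recursion stops.
Total rows emitted: 9.

9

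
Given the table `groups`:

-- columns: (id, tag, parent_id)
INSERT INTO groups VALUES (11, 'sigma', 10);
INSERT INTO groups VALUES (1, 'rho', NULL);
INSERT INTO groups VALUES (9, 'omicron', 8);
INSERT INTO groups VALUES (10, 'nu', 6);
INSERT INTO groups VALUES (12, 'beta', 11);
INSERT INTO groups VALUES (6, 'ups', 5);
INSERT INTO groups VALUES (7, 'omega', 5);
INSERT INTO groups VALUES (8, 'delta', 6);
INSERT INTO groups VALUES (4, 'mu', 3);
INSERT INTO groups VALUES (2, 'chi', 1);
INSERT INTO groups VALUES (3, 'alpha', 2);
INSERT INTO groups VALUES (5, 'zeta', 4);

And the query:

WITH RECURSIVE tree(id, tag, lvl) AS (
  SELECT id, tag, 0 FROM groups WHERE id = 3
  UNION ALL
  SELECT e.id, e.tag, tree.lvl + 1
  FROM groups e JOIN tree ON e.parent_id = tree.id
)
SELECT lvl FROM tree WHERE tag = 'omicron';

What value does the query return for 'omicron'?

Base: id=3 (alpha) at lvl 0.
Iteration 1: rows with parent_id in {3} -> mu (id 4, lvl 1).
Iteration 2: rows with parent_id in {4} -> zeta (id 5, lvl 2).
Iteration 3: rows with parent_id in {5} -> ups (id 6, lvl 3), omega (id 7, lvl 3).
Iteration 4: rows with parent_id in {6,7} -> delta (id 8, lvl 4), nu (id 10, lvl 4).
Iteration 5: rows with parent_id in {8,10} -> omicron (id 9, lvl 5), sigma (id 11, lvl 5).
Iteration 6: rows with parent_id in {9,11} -> beta (id 12, lvl 6).
Iteration 7: no rows with parent_id in {12}; recursion stops.

5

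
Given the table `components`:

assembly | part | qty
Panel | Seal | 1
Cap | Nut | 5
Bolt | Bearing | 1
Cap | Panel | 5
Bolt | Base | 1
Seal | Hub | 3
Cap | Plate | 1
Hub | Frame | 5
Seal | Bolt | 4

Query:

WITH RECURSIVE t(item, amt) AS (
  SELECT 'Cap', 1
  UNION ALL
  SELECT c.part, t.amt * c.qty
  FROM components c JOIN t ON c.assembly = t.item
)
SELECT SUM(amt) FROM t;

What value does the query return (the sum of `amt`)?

167

Base: (Cap, amt=1).
Iteration 1: components of {Cap} -> Nut = 1*5 = 5, Panel = 1*5 = 5, Plate = 1*1 = 1.
Iteration 2: components of {Nut,Panel,Plate} -> Seal = 5*1 = 5.
Iteration 3: components of {Seal} -> Bolt = 5*4 = 20, Hub = 5*3 = 15.
Iteration 4: components of {Bolt,Hub} -> Base = 20*1 = 20, Bearing = 20*1 = 20, Frame = 15*5 = 75.
Iteration 5: no further components; recursion stops.
SUM(amt) = 1 + 1 + 5 + 5 + 5 + 20 + 15 + 20 + 20 + 75 = 167.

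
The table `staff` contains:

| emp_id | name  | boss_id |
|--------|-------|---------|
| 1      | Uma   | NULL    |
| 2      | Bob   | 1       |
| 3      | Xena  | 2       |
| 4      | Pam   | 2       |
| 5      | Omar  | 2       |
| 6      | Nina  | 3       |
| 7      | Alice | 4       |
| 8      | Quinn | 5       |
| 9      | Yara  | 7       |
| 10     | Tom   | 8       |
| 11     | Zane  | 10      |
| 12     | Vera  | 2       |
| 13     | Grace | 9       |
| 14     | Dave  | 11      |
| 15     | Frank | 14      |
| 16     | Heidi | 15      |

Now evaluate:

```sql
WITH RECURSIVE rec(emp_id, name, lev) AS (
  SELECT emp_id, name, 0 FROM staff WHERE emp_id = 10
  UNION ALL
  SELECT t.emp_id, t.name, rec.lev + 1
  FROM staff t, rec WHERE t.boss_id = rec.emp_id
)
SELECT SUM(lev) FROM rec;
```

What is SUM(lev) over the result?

10

Base: emp_id=10 (Tom) at lev 0.
Iteration 1: rows with boss_id in {10} -> Zane (id 11, lev 1).
Iteration 2: rows with boss_id in {11} -> Dave (id 14, lev 2).
Iteration 3: rows with boss_id in {14} -> Frank (id 15, lev 3).
Iteration 4: rows with boss_id in {15} -> Heidi (id 16, lev 4).
Iteration 5: no rows with boss_id in {16}; recursion stops.
SUM(lev) = 0 + 1 + 2 + 3 + 4 = 10.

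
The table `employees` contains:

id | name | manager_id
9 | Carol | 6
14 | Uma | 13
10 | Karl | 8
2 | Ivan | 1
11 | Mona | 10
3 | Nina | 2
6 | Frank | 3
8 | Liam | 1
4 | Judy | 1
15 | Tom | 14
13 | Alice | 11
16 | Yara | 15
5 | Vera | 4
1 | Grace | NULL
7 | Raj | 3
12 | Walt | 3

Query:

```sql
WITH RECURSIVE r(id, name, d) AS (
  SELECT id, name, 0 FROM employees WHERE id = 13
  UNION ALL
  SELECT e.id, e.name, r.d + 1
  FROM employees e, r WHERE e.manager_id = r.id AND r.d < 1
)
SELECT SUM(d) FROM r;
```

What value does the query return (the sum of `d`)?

Base: id=13 (Alice) at d 0.
Iteration 1: rows with manager_id in {13} -> Uma (id 14, d 1).
Iteration 2: d < 1 fails for all current rows; recursion stops.
SUM(d) = 0 + 1 = 1.

1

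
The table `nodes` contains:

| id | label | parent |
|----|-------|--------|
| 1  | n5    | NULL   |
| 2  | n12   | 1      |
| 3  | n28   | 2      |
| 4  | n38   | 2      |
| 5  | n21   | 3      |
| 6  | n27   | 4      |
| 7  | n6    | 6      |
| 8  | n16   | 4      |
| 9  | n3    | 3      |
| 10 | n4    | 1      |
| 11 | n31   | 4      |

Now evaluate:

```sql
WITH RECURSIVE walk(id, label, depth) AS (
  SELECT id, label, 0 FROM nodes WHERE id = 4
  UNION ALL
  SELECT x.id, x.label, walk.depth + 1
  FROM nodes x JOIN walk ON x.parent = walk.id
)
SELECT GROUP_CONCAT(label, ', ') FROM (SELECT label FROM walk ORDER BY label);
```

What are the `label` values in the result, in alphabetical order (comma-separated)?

Base: id=4 (n38) at depth 0.
Iteration 1: rows with parent in {4} -> n27 (id 6, depth 1), n16 (id 8, depth 1), n31 (id 11, depth 1).
Iteration 2: rows with parent in {6,8,11} -> n6 (id 7, depth 2).
Iteration 3: no rows with parent in {7}; recursion stops.

n16, n27, n31, n38, n6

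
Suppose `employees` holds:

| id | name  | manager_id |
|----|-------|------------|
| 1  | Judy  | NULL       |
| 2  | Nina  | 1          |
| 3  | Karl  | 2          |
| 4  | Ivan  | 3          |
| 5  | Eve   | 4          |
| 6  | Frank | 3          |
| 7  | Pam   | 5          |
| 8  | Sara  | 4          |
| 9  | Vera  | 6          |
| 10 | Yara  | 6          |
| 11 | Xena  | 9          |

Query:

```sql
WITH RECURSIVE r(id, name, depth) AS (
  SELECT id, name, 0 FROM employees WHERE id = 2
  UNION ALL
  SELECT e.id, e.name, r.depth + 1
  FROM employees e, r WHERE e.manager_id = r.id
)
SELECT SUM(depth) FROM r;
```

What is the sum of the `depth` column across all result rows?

25

Base: id=2 (Nina) at depth 0.
Iteration 1: rows with manager_id in {2} -> Karl (id 3, depth 1).
Iteration 2: rows with manager_id in {3} -> Ivan (id 4, depth 2), Frank (id 6, depth 2).
Iteration 3: rows with manager_id in {4,6} -> Eve (id 5, depth 3), Sara (id 8, depth 3), Vera (id 9, depth 3), Yara (id 10, depth 3).
Iteration 4: rows with manager_id in {5,8,9,10} -> Pam (id 7, depth 4), Xena (id 11, depth 4).
Iteration 5: no rows with manager_id in {7,11}; recursion stops.
SUM(depth) = 0 + 1 + 2 + 2 + 3 + 3 + 3 + 3 + 4 + 4 = 25.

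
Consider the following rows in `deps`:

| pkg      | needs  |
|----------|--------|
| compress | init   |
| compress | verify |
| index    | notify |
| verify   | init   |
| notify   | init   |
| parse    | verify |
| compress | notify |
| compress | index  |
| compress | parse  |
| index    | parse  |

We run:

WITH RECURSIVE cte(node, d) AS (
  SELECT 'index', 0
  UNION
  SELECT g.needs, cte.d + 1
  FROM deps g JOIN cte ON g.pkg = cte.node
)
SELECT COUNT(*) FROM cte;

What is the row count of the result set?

6

Base: (index, d=0).
Iteration 1: edges from {index} -> (notify, d=1), (parse, d=1).
Iteration 2: edges from {notify,parse} -> (init, d=2), (verify, d=2).
Iteration 3: edges from {init,verify} -> (init, d=3).
Iteration 4: no outgoing edges from {init}; recursion stops.
Total rows emitted: 6.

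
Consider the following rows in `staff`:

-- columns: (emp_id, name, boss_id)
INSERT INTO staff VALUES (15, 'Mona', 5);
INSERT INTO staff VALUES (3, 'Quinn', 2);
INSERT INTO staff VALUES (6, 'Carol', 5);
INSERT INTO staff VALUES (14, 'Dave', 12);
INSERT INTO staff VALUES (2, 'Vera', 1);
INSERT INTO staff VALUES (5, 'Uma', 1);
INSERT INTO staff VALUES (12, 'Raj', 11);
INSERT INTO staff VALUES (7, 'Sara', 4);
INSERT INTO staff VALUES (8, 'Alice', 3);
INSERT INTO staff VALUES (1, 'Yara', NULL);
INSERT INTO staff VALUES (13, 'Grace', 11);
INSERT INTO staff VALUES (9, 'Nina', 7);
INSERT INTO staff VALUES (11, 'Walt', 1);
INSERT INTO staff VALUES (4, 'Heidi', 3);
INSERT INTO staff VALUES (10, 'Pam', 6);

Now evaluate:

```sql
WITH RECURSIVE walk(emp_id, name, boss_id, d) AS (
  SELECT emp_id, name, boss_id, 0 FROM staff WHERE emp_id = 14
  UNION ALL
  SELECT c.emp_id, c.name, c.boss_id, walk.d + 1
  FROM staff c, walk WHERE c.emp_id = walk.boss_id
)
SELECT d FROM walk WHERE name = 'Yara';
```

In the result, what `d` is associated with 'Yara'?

Base: emp_id=14 (Dave), boss_id=12, d 0.
Iteration 1: join on emp_id=12 -> Raj (id 12, boss_id=11, d 1).
Iteration 2: join on emp_id=11 -> Walt (id 11, boss_id=1, d 2).
Iteration 3: join on emp_id=1 -> Yara (id 1, boss_id=NULL, d 3).
Iteration 4: boss_id is NULL; no match; recursion stops.

3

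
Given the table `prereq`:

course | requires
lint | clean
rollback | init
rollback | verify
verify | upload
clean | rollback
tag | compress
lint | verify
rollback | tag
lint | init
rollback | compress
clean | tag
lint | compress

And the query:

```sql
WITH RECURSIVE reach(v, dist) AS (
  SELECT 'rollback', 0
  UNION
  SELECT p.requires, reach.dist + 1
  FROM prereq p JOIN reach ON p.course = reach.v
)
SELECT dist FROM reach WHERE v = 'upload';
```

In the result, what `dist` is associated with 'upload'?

2

Base: (rollback, dist=0).
Iteration 1: edges from {rollback} -> (compress, dist=1), (init, dist=1), (tag, dist=1), (verify, dist=1).
Iteration 2: edges from {compress,init,tag,verify} -> (compress, dist=2), (upload, dist=2).
Iteration 3: no outgoing edges from {compress,upload}; recursion stops.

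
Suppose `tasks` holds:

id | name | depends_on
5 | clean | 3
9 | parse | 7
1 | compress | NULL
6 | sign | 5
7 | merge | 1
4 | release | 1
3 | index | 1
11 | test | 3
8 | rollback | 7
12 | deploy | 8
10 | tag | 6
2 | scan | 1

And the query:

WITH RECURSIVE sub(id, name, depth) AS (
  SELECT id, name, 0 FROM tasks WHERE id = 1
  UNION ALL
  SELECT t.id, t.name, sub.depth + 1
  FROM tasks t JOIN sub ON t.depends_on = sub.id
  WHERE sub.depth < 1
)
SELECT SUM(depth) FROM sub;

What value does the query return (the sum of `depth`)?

Base: id=1 (compress) at depth 0.
Iteration 1: rows with depends_on in {1} -> scan (id 2, depth 1), index (id 3, depth 1), release (id 4, depth 1), merge (id 7, depth 1).
Iteration 2: depth < 1 fails for all current rows; recursion stops.
SUM(depth) = 0 + 1 + 1 + 1 + 1 = 4.

4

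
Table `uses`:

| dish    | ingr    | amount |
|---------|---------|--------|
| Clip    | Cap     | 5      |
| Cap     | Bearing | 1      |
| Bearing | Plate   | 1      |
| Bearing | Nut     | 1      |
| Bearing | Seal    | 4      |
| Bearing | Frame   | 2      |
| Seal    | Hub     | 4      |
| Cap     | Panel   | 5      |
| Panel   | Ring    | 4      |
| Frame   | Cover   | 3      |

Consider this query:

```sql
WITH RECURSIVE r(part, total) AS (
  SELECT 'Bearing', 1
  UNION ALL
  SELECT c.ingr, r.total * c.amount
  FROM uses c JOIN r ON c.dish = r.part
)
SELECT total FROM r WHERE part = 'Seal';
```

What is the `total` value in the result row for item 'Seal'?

4

Base: (Bearing, total=1).
Iteration 1: components of {Bearing} -> Frame = 1*2 = 2, Nut = 1*1 = 1, Plate = 1*1 = 1, Seal = 1*4 = 4.
Iteration 2: components of {Frame,Nut,Plate,Seal} -> Cover = 2*3 = 6, Hub = 4*4 = 16.
Iteration 3: no further components; recursion stops.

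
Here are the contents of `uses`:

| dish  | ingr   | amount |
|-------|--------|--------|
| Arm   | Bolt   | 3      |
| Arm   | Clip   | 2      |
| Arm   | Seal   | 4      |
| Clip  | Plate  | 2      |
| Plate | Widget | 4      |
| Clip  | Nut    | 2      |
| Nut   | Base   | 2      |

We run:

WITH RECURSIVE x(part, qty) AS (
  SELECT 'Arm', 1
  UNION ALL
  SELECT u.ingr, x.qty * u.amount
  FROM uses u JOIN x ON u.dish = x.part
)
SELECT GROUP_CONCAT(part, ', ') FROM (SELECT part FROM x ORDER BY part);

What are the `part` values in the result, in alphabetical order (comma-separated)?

Base: (Arm, qty=1).
Iteration 1: components of {Arm} -> Bolt = 1*3 = 3, Clip = 1*2 = 2, Seal = 1*4 = 4.
Iteration 2: components of {Bolt,Clip,Seal} -> Nut = 2*2 = 4, Plate = 2*2 = 4.
Iteration 3: components of {Nut,Plate} -> Base = 4*2 = 8, Widget = 4*4 = 16.
Iteration 4: no further components; recursion stops.

Arm, Base, Bolt, Clip, Nut, Plate, Seal, Widget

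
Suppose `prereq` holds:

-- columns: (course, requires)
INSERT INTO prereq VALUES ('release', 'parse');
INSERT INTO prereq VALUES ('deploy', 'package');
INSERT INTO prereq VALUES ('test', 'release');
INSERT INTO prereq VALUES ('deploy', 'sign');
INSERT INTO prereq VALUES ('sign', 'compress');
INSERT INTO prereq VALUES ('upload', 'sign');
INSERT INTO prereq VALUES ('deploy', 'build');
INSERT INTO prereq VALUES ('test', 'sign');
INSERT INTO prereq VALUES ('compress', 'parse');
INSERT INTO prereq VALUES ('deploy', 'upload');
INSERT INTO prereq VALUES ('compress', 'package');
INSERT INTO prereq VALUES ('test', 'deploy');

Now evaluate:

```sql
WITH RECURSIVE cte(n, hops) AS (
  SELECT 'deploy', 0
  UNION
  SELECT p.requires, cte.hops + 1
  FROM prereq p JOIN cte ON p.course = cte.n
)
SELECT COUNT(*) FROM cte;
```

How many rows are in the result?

12

Base: (deploy, hops=0).
Iteration 1: edges from {deploy} -> (build, hops=1), (package, hops=1), (sign, hops=1), (upload, hops=1).
Iteration 2: edges from {build,package,sign,upload} -> (compress, hops=2), (sign, hops=2).
Iteration 3: edges from {compress,sign} -> (compress, hops=3), (package, hops=3), (parse, hops=3).
Iteration 4: edges from {compress,package,parse} -> (package, hops=4), (parse, hops=4).
Iteration 5: no outgoing edges from {package,parse}; recursion stops.
Total rows emitted: 12.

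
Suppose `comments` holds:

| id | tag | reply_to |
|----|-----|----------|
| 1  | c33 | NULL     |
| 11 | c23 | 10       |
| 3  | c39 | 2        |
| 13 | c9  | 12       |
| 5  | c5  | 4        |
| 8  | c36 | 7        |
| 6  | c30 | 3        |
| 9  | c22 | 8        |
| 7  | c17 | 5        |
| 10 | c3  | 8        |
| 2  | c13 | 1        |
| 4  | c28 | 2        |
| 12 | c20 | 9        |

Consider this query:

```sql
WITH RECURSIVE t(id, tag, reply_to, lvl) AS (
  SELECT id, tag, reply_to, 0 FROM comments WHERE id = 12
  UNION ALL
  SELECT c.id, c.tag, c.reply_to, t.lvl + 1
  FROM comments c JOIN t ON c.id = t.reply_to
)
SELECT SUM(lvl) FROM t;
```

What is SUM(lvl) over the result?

Base: id=12 (c20), reply_to=9, lvl 0.
Iteration 1: join on id=9 -> c22 (id 9, reply_to=8, lvl 1).
Iteration 2: join on id=8 -> c36 (id 8, reply_to=7, lvl 2).
Iteration 3: join on id=7 -> c17 (id 7, reply_to=5, lvl 3).
Iteration 4: join on id=5 -> c5 (id 5, reply_to=4, lvl 4).
Iteration 5: join on id=4 -> c28 (id 4, reply_to=2, lvl 5).
Iteration 6: join on id=2 -> c13 (id 2, reply_to=1, lvl 6).
Iteration 7: join on id=1 -> c33 (id 1, reply_to=NULL, lvl 7).
Iteration 8: reply_to is NULL; no match; recursion stops.
SUM(lvl) = 0 + 1 + 2 + 3 + 4 + 5 + 6 + 7 = 28.

28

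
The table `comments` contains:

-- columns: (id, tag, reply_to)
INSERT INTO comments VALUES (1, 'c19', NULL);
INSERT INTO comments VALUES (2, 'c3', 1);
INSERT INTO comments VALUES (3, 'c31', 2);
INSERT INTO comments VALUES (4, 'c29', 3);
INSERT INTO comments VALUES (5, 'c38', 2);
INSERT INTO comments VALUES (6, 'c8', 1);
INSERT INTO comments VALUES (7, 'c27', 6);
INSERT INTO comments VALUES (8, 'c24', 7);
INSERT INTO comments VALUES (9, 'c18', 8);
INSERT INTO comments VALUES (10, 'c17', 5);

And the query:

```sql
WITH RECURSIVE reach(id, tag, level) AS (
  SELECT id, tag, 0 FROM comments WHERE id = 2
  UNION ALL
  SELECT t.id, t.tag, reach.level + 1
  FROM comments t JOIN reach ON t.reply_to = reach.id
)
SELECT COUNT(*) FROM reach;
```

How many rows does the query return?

Base: id=2 (c3) at level 0.
Iteration 1: rows with reply_to in {2} -> c31 (id 3, level 1), c38 (id 5, level 1).
Iteration 2: rows with reply_to in {3,5} -> c29 (id 4, level 2), c17 (id 10, level 2).
Iteration 3: no rows with reply_to in {4,10}; recursion stops.
Total rows emitted: 5.

5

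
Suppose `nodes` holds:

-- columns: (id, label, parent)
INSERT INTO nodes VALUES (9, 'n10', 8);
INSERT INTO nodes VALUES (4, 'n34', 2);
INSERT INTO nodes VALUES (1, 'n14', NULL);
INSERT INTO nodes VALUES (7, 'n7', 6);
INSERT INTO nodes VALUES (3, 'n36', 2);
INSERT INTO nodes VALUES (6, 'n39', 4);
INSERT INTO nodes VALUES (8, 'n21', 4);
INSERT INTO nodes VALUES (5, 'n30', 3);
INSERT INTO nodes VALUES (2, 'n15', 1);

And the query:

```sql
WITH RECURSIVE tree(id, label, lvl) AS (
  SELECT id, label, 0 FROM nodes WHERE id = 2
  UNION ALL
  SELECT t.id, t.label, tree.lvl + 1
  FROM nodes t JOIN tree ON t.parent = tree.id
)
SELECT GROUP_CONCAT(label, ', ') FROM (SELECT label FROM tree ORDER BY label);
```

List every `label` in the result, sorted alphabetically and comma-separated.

Base: id=2 (n15) at lvl 0.
Iteration 1: rows with parent in {2} -> n36 (id 3, lvl 1), n34 (id 4, lvl 1).
Iteration 2: rows with parent in {3,4} -> n30 (id 5, lvl 2), n39 (id 6, lvl 2), n21 (id 8, lvl 2).
Iteration 3: rows with parent in {5,6,8} -> n7 (id 7, lvl 3), n10 (id 9, lvl 3).
Iteration 4: no rows with parent in {7,9}; recursion stops.

n10, n15, n21, n30, n34, n36, n39, n7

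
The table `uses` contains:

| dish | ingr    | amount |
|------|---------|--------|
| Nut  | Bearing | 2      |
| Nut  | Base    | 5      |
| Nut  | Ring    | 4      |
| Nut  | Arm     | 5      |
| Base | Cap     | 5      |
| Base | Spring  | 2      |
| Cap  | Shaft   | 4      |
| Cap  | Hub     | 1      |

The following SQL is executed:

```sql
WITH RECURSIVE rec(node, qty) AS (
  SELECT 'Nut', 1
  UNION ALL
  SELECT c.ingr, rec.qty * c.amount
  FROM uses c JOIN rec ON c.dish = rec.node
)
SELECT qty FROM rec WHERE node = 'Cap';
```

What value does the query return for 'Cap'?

25

Base: (Nut, qty=1).
Iteration 1: components of {Nut} -> Arm = 1*5 = 5, Base = 1*5 = 5, Bearing = 1*2 = 2, Ring = 1*4 = 4.
Iteration 2: components of {Arm,Base,Bearing,Ring} -> Cap = 5*5 = 25, Spring = 5*2 = 10.
Iteration 3: components of {Cap,Spring} -> Hub = 25*1 = 25, Shaft = 25*4 = 100.
Iteration 4: no further components; recursion stops.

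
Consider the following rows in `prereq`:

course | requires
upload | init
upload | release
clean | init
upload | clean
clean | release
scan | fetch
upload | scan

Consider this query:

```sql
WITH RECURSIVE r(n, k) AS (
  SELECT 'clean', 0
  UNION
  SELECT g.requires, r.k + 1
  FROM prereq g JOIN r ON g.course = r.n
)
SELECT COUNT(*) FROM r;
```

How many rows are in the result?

3

Base: (clean, k=0).
Iteration 1: edges from {clean} -> (init, k=1), (release, k=1).
Iteration 2: no outgoing edges from {init,release}; recursion stops.
Total rows emitted: 3.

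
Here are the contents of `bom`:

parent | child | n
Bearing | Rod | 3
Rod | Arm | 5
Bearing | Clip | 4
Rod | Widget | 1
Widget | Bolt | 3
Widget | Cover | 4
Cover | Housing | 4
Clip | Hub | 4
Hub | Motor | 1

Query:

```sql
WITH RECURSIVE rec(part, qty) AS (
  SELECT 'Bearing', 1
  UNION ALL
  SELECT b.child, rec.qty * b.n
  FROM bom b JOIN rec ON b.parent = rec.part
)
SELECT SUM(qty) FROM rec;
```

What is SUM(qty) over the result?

127

Base: (Bearing, qty=1).
Iteration 1: components of {Bearing} -> Clip = 1*4 = 4, Rod = 1*3 = 3.
Iteration 2: components of {Clip,Rod} -> Arm = 3*5 = 15, Hub = 4*4 = 16, Widget = 3*1 = 3.
Iteration 3: components of {Arm,Hub,Widget} -> Bolt = 3*3 = 9, Cover = 3*4 = 12, Motor = 16*1 = 16.
Iteration 4: components of {Bolt,Cover,Motor} -> Housing = 12*4 = 48.
Iteration 5: no further components; recursion stops.
SUM(qty) = 1 + 3 + 4 + 15 + 3 + 16 + 9 + 12 + 16 + 48 = 127.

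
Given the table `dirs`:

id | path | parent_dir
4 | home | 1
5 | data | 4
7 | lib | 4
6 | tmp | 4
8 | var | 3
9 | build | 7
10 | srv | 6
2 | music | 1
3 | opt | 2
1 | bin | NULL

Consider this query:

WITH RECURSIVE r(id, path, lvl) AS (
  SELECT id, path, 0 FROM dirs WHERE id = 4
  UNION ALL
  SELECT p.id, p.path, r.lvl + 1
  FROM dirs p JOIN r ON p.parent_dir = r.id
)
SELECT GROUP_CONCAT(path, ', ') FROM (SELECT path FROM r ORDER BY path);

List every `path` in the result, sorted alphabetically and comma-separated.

Base: id=4 (home) at lvl 0.
Iteration 1: rows with parent_dir in {4} -> data (id 5, lvl 1), tmp (id 6, lvl 1), lib (id 7, lvl 1).
Iteration 2: rows with parent_dir in {5,6,7} -> build (id 9, lvl 2), srv (id 10, lvl 2).
Iteration 3: no rows with parent_dir in {9,10}; recursion stops.

build, data, home, lib, srv, tmp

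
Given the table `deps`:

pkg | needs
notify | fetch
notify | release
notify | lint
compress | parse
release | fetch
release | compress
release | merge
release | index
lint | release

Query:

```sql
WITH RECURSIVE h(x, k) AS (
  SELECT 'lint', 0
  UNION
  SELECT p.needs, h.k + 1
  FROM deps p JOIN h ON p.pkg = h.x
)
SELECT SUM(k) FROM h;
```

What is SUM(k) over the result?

12

Base: (lint, k=0).
Iteration 1: edges from {lint} -> (release, k=1).
Iteration 2: edges from {release} -> (compress, k=2), (fetch, k=2), (index, k=2), (merge, k=2).
Iteration 3: edges from {compress,fetch,index,merge} -> (parse, k=3).
Iteration 4: no outgoing edges from {parse}; recursion stops.
SUM(k) = 0 + 1 + 2 + 2 + 2 + 2 + 3 = 12.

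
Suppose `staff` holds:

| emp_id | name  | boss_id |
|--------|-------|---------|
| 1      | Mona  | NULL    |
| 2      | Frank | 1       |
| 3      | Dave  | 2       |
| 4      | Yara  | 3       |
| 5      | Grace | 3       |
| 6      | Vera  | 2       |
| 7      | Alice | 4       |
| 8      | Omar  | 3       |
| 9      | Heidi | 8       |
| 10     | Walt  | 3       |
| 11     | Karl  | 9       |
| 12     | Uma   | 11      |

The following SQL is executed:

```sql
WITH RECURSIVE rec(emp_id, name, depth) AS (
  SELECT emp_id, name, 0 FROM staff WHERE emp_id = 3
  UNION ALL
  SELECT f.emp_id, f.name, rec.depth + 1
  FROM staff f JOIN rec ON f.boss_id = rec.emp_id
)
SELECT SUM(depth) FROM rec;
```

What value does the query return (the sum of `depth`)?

Base: emp_id=3 (Dave) at depth 0.
Iteration 1: rows with boss_id in {3} -> Yara (id 4, depth 1), Grace (id 5, depth 1), Omar (id 8, depth 1), Walt (id 10, depth 1).
Iteration 2: rows with boss_id in {4,5,8,10} -> Alice (id 7, depth 2), Heidi (id 9, depth 2).
Iteration 3: rows with boss_id in {7,9} -> Karl (id 11, depth 3).
Iteration 4: rows with boss_id in {11} -> Uma (id 12, depth 4).
Iteration 5: no rows with boss_id in {12}; recursion stops.
SUM(depth) = 0 + 1 + 1 + 1 + 1 + 2 + 2 + 3 + 4 = 15.

15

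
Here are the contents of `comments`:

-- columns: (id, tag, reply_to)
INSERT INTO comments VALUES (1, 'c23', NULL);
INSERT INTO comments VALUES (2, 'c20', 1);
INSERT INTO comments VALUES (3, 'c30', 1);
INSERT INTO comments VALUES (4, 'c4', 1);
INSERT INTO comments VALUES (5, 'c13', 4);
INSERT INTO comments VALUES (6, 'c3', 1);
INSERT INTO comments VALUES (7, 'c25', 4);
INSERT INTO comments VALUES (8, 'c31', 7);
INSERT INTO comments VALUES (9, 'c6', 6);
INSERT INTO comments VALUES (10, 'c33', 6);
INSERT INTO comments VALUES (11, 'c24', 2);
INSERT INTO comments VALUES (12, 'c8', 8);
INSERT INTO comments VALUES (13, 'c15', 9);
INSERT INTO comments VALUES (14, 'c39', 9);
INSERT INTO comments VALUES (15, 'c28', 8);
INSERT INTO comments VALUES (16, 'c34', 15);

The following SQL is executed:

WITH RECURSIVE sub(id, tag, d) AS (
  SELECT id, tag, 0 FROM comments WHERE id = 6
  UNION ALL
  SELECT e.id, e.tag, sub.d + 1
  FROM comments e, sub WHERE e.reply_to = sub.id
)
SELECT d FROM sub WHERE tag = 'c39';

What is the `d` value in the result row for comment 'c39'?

Base: id=6 (c3) at d 0.
Iteration 1: rows with reply_to in {6} -> c6 (id 9, d 1), c33 (id 10, d 1).
Iteration 2: rows with reply_to in {9,10} -> c15 (id 13, d 2), c39 (id 14, d 2).
Iteration 3: no rows with reply_to in {13,14}; recursion stops.

2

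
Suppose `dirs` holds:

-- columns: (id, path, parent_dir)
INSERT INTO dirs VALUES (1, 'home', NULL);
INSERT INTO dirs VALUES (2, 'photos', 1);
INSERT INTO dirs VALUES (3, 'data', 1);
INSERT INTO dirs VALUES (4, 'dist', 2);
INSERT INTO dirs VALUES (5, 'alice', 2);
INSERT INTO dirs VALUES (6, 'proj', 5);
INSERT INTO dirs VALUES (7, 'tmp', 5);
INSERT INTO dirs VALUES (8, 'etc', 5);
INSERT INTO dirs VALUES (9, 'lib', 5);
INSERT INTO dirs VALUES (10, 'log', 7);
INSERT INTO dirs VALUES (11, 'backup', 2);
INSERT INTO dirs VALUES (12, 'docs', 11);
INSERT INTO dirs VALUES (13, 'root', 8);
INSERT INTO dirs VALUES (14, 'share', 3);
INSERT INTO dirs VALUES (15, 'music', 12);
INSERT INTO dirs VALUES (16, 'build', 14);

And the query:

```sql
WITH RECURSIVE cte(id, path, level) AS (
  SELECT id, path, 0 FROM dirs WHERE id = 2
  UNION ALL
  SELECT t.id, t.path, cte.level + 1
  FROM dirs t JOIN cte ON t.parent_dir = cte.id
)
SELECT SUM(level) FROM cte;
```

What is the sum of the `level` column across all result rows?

Base: id=2 (photos) at level 0.
Iteration 1: rows with parent_dir in {2} -> dist (id 4, level 1), alice (id 5, level 1), backup (id 11, level 1).
Iteration 2: rows with parent_dir in {4,5,11} -> proj (id 6, level 2), tmp (id 7, level 2), etc (id 8, level 2), lib (id 9, level 2), docs (id 12, level 2).
Iteration 3: rows with parent_dir in {6,7,8,9,12} -> log (id 10, level 3), root (id 13, level 3), music (id 15, level 3).
Iteration 4: no rows with parent_dir in {10,13,15}; recursion stops.
SUM(level) = 0 + 1 + 1 + 1 + 2 + 2 + 2 + 2 + 2 + 3 + 3 + 3 = 22.

22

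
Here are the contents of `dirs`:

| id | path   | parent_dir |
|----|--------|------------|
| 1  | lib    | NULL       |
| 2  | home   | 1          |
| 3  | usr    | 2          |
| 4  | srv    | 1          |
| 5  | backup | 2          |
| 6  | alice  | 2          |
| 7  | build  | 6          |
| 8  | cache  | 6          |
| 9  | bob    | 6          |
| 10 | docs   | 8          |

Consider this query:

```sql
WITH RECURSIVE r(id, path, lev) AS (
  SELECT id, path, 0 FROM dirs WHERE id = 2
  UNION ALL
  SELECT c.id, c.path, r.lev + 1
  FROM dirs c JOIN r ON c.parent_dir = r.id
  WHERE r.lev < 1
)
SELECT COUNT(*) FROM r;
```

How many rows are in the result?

4

Base: id=2 (home) at lev 0.
Iteration 1: rows with parent_dir in {2} -> usr (id 3, lev 1), backup (id 5, lev 1), alice (id 6, lev 1).
Iteration 2: lev < 1 fails for all current rows; recursion stops.
Total rows emitted: 4.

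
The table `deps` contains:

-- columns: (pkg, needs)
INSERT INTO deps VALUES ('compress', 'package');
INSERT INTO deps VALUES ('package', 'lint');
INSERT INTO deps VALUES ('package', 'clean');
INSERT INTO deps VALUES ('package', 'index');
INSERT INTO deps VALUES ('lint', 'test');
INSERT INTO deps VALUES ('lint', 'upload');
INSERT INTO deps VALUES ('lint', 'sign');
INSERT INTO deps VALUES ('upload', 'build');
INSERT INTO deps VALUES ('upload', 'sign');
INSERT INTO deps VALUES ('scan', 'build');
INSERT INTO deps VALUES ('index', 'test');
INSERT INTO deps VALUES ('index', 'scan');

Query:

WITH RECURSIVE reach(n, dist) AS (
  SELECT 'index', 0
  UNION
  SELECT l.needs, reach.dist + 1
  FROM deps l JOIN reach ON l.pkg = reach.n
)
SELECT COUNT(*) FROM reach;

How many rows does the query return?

4

Base: (index, dist=0).
Iteration 1: edges from {index} -> (scan, dist=1), (test, dist=1).
Iteration 2: edges from {scan,test} -> (build, dist=2).
Iteration 3: no outgoing edges from {build}; recursion stops.
Total rows emitted: 4.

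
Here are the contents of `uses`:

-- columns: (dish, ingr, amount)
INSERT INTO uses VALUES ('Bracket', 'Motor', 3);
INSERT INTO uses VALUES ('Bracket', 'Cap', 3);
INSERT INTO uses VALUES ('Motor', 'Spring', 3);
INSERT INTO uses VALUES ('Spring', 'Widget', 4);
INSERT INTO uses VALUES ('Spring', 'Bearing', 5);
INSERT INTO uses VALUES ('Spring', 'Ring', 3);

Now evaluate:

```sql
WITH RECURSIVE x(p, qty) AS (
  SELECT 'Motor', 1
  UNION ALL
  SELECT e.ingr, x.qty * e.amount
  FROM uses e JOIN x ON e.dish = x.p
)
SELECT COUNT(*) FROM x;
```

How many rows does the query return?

Base: (Motor, qty=1).
Iteration 1: components of {Motor} -> Spring = 1*3 = 3.
Iteration 2: components of {Spring} -> Bearing = 3*5 = 15, Ring = 3*3 = 9, Widget = 3*4 = 12.
Iteration 3: no further components; recursion stops.
Total rows emitted: 5.

5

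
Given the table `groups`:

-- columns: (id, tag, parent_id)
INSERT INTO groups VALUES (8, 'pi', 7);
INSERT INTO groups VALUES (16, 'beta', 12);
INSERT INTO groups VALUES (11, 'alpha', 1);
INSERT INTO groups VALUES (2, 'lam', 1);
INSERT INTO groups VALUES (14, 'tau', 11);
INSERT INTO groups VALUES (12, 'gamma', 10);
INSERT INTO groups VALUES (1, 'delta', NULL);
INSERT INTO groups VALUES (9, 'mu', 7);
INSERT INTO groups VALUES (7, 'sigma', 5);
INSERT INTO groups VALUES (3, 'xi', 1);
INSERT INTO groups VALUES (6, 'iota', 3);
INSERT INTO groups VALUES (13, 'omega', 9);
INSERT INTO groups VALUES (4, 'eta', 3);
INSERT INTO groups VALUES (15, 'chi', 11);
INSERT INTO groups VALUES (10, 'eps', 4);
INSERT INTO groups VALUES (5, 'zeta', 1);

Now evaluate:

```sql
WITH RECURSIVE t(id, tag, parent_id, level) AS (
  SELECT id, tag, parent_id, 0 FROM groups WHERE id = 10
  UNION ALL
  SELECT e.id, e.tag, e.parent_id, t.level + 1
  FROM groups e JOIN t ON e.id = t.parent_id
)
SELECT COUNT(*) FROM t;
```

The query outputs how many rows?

Base: id=10 (eps), parent_id=4, level 0.
Iteration 1: join on id=4 -> eta (id 4, parent_id=3, level 1).
Iteration 2: join on id=3 -> xi (id 3, parent_id=1, level 2).
Iteration 3: join on id=1 -> delta (id 1, parent_id=NULL, level 3).
Iteration 4: parent_id is NULL; no match; recursion stops.
Total rows emitted: 4.

4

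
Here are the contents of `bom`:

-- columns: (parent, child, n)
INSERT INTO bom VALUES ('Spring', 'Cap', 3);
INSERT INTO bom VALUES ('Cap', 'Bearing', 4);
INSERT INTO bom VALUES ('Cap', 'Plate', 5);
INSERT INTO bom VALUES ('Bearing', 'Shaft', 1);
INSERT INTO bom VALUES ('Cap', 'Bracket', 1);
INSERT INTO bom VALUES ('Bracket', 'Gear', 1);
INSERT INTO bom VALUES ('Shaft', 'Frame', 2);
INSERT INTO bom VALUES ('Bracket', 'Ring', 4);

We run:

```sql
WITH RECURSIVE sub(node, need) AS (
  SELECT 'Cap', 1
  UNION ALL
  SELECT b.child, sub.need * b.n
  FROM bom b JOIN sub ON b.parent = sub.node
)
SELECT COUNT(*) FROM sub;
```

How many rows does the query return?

Base: (Cap, need=1).
Iteration 1: components of {Cap} -> Bearing = 1*4 = 4, Bracket = 1*1 = 1, Plate = 1*5 = 5.
Iteration 2: components of {Bearing,Bracket,Plate} -> Gear = 1*1 = 1, Ring = 1*4 = 4, Shaft = 4*1 = 4.
Iteration 3: components of {Gear,Ring,Shaft} -> Frame = 4*2 = 8.
Iteration 4: no further components; recursion stops.
Total rows emitted: 8.

8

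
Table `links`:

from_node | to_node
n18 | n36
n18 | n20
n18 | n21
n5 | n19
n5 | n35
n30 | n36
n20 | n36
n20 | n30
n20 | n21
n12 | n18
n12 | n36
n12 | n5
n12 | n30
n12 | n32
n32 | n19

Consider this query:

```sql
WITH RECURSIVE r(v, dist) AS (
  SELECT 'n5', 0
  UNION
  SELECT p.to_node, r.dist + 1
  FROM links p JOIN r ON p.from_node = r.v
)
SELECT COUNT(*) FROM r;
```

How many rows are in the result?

3

Base: (n5, dist=0).
Iteration 1: edges from {n5} -> (n19, dist=1), (n35, dist=1).
Iteration 2: no outgoing edges from {n19,n35}; recursion stops.
Total rows emitted: 3.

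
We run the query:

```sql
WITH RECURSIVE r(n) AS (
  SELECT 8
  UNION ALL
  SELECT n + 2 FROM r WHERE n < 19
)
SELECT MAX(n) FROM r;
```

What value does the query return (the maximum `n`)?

20

Base: n=8.
Iteration 1: 8 < 19 holds -> n = 8 + 2 = 10.
Iteration 2: 10 < 19 holds -> n = 10 + 2 = 12.
Iteration 3: 12 < 19 holds -> n = 12 + 2 = 14.
Iteration 4: 14 < 19 holds -> n = 14 + 2 = 16.
Iteration 5: 16 < 19 holds -> n = 16 + 2 = 18.
Iteration 6: 18 < 19 holds -> n = 18 + 2 = 20.
Iteration 7: 20 < 19 fails; recursion stops.
n values: 8, 10, 12, 14, 16, 18, 20; the maximum is 20.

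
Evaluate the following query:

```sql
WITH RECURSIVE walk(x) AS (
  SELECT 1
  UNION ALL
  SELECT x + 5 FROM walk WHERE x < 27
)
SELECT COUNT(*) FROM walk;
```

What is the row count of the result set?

Base: x=1.
Iteration 1: 1 < 27 holds -> x = 1 + 5 = 6.
Iteration 2: 6 < 27 holds -> x = 6 + 5 = 11.
Iteration 3: 11 < 27 holds -> x = 11 + 5 = 16.
Iteration 4: 16 < 27 holds -> x = 16 + 5 = 21.
Iteration 5: 21 < 27 holds -> x = 21 + 5 = 26.
Iteration 6: 26 < 27 holds -> x = 26 + 5 = 31.
Iteration 7: 31 < 27 fails; recursion stops.
Total rows emitted: 7.

7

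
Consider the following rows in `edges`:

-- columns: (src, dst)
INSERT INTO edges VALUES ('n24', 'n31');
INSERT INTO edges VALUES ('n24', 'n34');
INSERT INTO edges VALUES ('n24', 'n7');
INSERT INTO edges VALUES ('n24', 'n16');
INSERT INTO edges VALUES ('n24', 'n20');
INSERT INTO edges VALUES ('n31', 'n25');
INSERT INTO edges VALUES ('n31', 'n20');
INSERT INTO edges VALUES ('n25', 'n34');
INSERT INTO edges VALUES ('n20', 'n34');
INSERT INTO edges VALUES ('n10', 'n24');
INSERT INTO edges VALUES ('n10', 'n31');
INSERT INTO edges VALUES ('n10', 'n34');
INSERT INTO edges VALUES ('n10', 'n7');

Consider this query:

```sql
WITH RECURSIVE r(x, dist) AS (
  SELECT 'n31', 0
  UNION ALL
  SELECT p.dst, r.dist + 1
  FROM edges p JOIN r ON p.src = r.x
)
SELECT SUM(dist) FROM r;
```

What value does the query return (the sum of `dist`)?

Base: (n31, dist=0).
Iteration 1: edges from {n31} -> (n20, dist=1), (n25, dist=1).
Iteration 2: edges from {n20,n25} -> (n34, dist=2) x2. [UNION ALL keeps all 2 new rows, including repeats]
Iteration 3: no outgoing edges from {n34}; recursion stops.
SUM(dist) = 0 + 1 + 1 + 2 + 2 = 6.

6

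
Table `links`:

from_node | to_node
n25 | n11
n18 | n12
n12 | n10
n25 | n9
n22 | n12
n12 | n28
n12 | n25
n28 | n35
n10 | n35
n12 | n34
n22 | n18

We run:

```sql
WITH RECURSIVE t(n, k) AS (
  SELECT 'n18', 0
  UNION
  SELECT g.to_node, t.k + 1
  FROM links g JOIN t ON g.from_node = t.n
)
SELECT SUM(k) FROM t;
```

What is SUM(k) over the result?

Base: (n18, k=0).
Iteration 1: edges from {n18} -> (n12, k=1).
Iteration 2: edges from {n12} -> (n10, k=2), (n25, k=2), (n28, k=2), (n34, k=2).
Iteration 3: edges from {n10,n25,n28,n34} -> (n11, k=3), (n35, k=3), (n9, k=3). [UNION drops 1 duplicate row(s)]
Iteration 4: no outgoing edges from {n11,n35,n9}; recursion stops.
SUM(k) = 0 + 1 + 2 + 2 + 2 + 2 + 3 + 3 + 3 = 18.

18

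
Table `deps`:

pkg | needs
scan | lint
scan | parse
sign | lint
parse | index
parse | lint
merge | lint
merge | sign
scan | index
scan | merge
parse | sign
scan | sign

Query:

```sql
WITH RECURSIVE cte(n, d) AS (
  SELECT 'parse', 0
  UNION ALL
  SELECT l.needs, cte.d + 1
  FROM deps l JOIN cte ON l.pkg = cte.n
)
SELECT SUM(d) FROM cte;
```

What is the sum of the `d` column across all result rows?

5

Base: (parse, d=0).
Iteration 1: edges from {parse} -> (index, d=1), (lint, d=1), (sign, d=1).
Iteration 2: edges from {index,lint,sign} -> (lint, d=2).
Iteration 3: no outgoing edges from {lint}; recursion stops.
SUM(d) = 0 + 1 + 1 + 1 + 2 = 5.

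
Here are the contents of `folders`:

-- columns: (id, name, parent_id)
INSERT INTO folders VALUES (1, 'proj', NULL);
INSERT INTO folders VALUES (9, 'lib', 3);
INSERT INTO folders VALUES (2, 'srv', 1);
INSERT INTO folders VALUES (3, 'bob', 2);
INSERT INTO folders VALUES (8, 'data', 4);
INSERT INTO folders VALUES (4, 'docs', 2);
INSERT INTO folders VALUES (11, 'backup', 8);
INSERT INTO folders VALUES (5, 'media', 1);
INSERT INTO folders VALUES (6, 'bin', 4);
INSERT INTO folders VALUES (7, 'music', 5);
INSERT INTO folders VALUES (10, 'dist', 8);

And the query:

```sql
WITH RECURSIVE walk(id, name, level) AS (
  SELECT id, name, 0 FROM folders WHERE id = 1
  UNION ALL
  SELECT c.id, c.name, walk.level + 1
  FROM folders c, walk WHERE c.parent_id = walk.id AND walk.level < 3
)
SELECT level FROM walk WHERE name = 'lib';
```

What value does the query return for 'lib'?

3

Base: id=1 (proj) at level 0.
Iteration 1: rows with parent_id in {1} -> srv (id 2, level 1), media (id 5, level 1).
Iteration 2: rows with parent_id in {2,5} -> bob (id 3, level 2), docs (id 4, level 2), music (id 7, level 2).
Iteration 3: rows with parent_id in {3,4,7} -> bin (id 6, level 3), data (id 8, level 3), lib (id 9, level 3).
Iteration 4: level < 3 fails for all current rows; recursion stops.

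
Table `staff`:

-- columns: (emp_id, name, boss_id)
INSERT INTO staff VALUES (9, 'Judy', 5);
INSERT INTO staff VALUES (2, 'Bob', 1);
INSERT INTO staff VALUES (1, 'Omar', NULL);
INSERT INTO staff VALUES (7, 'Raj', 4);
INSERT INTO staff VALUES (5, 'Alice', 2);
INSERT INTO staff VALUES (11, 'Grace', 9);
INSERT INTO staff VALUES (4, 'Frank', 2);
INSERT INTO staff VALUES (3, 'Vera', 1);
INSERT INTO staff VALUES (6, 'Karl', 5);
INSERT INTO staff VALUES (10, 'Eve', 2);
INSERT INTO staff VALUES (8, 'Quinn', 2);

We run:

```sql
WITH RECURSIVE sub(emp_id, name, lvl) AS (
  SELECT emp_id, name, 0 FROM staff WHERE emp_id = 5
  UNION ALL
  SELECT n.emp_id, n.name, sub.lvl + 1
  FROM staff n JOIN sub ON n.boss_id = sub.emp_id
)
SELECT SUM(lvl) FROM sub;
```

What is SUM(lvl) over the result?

4

Base: emp_id=5 (Alice) at lvl 0.
Iteration 1: rows with boss_id in {5} -> Karl (id 6, lvl 1), Judy (id 9, lvl 1).
Iteration 2: rows with boss_id in {6,9} -> Grace (id 11, lvl 2).
Iteration 3: no rows with boss_id in {11}; recursion stops.
SUM(lvl) = 0 + 1 + 1 + 2 = 4.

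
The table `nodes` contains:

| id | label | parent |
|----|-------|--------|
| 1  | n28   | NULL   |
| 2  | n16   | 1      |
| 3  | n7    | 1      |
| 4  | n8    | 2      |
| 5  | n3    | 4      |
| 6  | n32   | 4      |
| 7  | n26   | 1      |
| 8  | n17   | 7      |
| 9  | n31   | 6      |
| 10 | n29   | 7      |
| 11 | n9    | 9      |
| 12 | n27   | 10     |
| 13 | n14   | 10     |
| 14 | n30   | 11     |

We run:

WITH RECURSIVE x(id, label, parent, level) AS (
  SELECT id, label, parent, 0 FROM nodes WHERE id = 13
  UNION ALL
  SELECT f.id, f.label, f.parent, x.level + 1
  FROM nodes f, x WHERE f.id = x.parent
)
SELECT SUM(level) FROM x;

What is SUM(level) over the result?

6

Base: id=13 (n14), parent=10, level 0.
Iteration 1: join on id=10 -> n29 (id 10, parent=7, level 1).
Iteration 2: join on id=7 -> n26 (id 7, parent=1, level 2).
Iteration 3: join on id=1 -> n28 (id 1, parent=NULL, level 3).
Iteration 4: parent is NULL; no match; recursion stops.
SUM(level) = 0 + 1 + 2 + 3 = 6.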